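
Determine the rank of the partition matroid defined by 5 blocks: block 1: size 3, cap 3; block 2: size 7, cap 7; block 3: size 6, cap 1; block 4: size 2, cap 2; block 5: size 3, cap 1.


Rank of a partition matroid = sum of min(|Si|, ci) for each block.
= min(3,3) + min(7,7) + min(6,1) + min(2,2) + min(3,1)
= 3 + 7 + 1 + 2 + 1
= 14.

14


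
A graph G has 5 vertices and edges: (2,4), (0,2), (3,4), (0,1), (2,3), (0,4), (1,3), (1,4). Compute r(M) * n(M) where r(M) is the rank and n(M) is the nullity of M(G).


r(M) = |V| - c = 5 - 1 = 4.
nullity = |E| - r(M) = 8 - 4 = 4.
Product = 4 * 4 = 16.

16


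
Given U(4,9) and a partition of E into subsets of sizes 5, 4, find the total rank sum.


r(Ai) = min(|Ai|, 4) for each part.
Sum = min(5,4) + min(4,4)
    = 4 + 4
    = 8.

8


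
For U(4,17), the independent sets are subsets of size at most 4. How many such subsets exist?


Independent sets of U(4,17) are all subsets of size <= 4.
Count = C(17,0) + C(17,1) + C(17,2) + C(17,3) + C(17,4)
     = 1 + 17 + 136 + 680 + 2380
     = 3214.

3214


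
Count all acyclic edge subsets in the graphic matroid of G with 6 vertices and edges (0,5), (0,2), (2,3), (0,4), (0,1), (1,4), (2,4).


An independent set in a graphic matroid is an acyclic edge subset.
G has 6 vertices and 7 edges.
Enumerate all 2^7 = 128 subsets, checking for acyclicity.
Total independent sets = 96.

96


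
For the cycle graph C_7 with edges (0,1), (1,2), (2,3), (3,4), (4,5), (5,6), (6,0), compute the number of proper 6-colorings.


P(C_7, k) = (k-1)^7 + (-1)^7*(k-1).
P(6) = (5)^7 - 5
= 78125 - 5 = 78120.

78120


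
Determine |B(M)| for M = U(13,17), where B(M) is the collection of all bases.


Bases of U(13,17) are all 13-element subsets of the 17-element ground set.
Number of bases = C(17,13).
C(17,13) = 17! / (13! * 4!) = 2380.

2380


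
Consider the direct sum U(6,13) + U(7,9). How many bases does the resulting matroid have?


Bases of a direct sum M1 + M2: |B| = |B(M1)| * |B(M2)|.
|B(U(6,13))| = C(13,6) = 1716.
|B(U(7,9))| = C(9,7) = 36.
Total bases = 1716 * 36 = 61776.

61776


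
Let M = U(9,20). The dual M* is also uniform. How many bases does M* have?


The dual of U(r,n) is U(n-r, n) = U(11,20).
Bases of U(11,20) are all (11)-element subsets.
|B(M*)| = C(20,11) = 20! / (11! * 9!) = 167960.

167960


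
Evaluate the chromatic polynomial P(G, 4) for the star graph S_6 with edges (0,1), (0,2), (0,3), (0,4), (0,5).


P(tree, k) = k * (k-1)^(5) for any tree on 6 vertices.
P(4) = 4 * 3^5 = 4 * 243 = 972.

972


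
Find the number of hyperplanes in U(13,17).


Hyperplanes of U(13,17) are flats of rank 12.
In a uniform matroid, these are exactly the (12)-element subsets.
Count = C(17,12) = 17! / (12! * 5!) = 6188.

6188


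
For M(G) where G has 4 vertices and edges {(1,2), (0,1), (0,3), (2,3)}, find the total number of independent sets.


An independent set in a graphic matroid is an acyclic edge subset.
G has 4 vertices and 4 edges.
Enumerate all 2^4 = 16 subsets, checking for acyclicity.
Total independent sets = 15.

15


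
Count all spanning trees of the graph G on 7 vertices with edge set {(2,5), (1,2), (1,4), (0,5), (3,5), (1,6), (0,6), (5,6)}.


By Kirchhoff's matrix tree theorem, the number of spanning trees equals
the determinant of any cofactor of the Laplacian matrix L.
G has 7 vertices and 8 edges.
Computing the (6 x 6) cofactor determinant gives 11.

11


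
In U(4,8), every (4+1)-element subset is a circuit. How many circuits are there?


In U(4,8), circuits are the (5)-element subsets.
Any set of 5 elements is dependent, and removing any one element gives
an independent set of size 4, so it is a minimal dependent set.
Number of circuits = C(8,5) = 56.

56


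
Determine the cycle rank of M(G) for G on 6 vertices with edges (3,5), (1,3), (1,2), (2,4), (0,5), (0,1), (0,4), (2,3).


Cycle rank (nullity) = |E| - r(M) = |E| - (|V| - c).
|E| = 8, |V| = 6, c = 1.
Nullity = 8 - (6 - 1) = 8 - 5 = 3.

3


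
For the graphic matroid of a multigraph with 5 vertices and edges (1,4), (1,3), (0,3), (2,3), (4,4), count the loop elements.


In a graphic matroid, a loop is a self-loop edge (u,u) with rank 0.
Examining all 5 edges for self-loops...
Self-loops found: (4,4)
Number of loops = 1.

1


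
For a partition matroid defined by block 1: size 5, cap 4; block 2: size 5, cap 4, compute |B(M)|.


A basis picks exactly ci elements from block i.
Number of bases = product of C(|Si|, ci).
= C(5,4) * C(5,4)
= 5 * 5
= 25.

25


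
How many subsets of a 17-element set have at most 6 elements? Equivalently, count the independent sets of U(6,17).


Independent sets of U(6,17) are all subsets of size <= 6.
Count = (17 choose 0) + (17 choose 1) + (17 choose 2) + (17 choose 3) + (17 choose 4) + (17 choose 5) + (17 choose 6)
     = 1 + 17 + 136 + 680 + 2380 + 6188 + 12376
     = 21778.

21778


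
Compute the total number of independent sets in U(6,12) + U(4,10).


For a direct sum, |I(M1+M2)| = |I(M1)| * |I(M2)|.
|I(U(6,12))| = sum C(12,k) for k=0..6 = 2510.
|I(U(4,10))| = sum C(10,k) for k=0..4 = 386.
Total = 2510 * 386 = 968860.

968860


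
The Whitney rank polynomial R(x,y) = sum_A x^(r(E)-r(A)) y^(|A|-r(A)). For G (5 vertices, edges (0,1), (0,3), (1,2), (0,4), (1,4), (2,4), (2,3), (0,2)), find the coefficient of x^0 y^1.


R(x,y) = sum over A in 2^E of x^(r(E)-r(A)) * y^(|A|-r(A)).
G has 5 vertices, 8 edges. r(E) = 4.
Enumerate all 2^8 = 256 subsets.
Count subsets with r(E)-r(A)=0 and |A|-r(A)=1: 48.

48


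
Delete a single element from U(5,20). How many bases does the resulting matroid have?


Deleting e from U(5,20) gives U(5,19) since n > r.
Bases of U(5,19) = C(19,5) = 11628.

11628


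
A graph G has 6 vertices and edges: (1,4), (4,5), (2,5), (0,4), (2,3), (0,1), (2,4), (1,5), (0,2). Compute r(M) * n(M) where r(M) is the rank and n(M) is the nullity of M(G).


r(M) = |V| - c = 6 - 1 = 5.
nullity = |E| - r(M) = 9 - 5 = 4.
Product = 5 * 4 = 20.

20


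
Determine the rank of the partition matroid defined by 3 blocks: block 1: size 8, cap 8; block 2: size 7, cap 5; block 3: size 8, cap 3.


Rank of a partition matroid = sum of min(|Si|, ci) for each block.
= min(8,8) + min(7,5) + min(8,3)
= 8 + 5 + 3
= 16.

16


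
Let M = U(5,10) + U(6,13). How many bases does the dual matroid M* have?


(M1+M2)* = M1* + M2*.
M1* = U(5,10), bases: C(10,5) = 252.
M2* = U(7,13), bases: C(13,7) = 1716.
|B(M*)| = 252 * 1716 = 432432.

432432


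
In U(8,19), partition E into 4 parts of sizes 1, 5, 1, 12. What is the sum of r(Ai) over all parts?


r(Ai) = min(|Ai|, 8) for each part.
Sum = min(1,8) + min(5,8) + min(1,8) + min(12,8)
    = 1 + 5 + 1 + 8
    = 15.

15


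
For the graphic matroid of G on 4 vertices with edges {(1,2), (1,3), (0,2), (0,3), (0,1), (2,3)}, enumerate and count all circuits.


A circuit in a graphic matroid = edge set of a simple cycle.
G has 4 vertices and 6 edges.
Enumerating all minimal edge subsets forming cycles...
Total circuits found: 7.

7


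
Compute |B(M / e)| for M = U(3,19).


Contracting e from U(3,19) gives U(2,18).
Bases of U(2,18) = C(18,2) = (18 * 17) / (1 * 2) = 153.

153


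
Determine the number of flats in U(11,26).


Flats of U(11,26): every subset of size < 11 is a flat, plus E itself.
Count = C(26,0) + C(26,1) + C(26,2) + C(26,3) + C(26,4) + C(26,5) + C(26,6) + C(26,7) + C(26,8) + C(26,9) + C(26,10) + 1
     = 1 + 26 + 325 + 2600 + 14950 + 65780 + 230230 + 657800 + 1562275 + 3124550 + 5311735 + 1
     = 10970273.

10970273


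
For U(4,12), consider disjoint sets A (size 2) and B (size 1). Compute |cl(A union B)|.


|A union B| = 2 + 1 = 3 (disjoint).
In U(4,12), cl(S) = S if |S| < 4, else cl(S) = E.
Since 3 < 4, cl(A union B) = A union B.
|cl(A union B)| = 3.

3


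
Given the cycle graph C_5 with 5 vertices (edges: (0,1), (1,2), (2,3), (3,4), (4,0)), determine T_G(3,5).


T(C_5; x,y) = x + x^2 + ... + x^(4) + y.
T(3,5) = 3^1 + 3^2 + 3^3 + 3^4 + 5
= 3 + 9 + 27 + 81 + 5
= 125.

125


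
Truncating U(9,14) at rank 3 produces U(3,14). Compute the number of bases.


Truncating U(9,14) to rank 3 gives U(3,14).
Bases of U(3,14) are all 3-element subsets of 14 elements.
Number of bases = C(14,3) = 14! / (3! * 11!) = 364.

364


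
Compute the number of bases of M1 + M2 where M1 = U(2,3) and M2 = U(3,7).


Bases of a direct sum M1 + M2: |B| = |B(M1)| * |B(M2)|.
|B(U(2,3))| = C(3,2) = 3.
|B(U(3,7))| = C(7,3) = 35.
Total bases = 3 * 35 = 105.

105


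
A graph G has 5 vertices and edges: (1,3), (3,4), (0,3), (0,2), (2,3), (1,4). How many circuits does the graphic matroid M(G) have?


A circuit in a graphic matroid = edge set of a simple cycle.
G has 5 vertices and 6 edges.
Enumerating all minimal edge subsets forming cycles...
Total circuits found: 2.

2


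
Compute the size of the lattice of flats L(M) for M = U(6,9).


Flats of U(6,9): every subset of size < 6 is a flat, plus E itself.
Count = C(9,0) + C(9,1) + C(9,2) + C(9,3) + C(9,4) + C(9,5) + 1
     = 1 + 9 + 36 + 84 + 126 + 126 + 1
     = 383.

383


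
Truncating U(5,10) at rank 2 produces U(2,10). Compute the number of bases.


Truncating U(5,10) to rank 2 gives U(2,10).
Bases of U(2,10) are all 2-element subsets of 10 elements.
Number of bases = (10 choose 2) = 45.

45


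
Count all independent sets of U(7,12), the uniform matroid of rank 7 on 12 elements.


Independent sets of U(7,12) are all subsets of size <= 7.
Count = (12 choose 0) + (12 choose 1) + (12 choose 2) + (12 choose 3) + (12 choose 4) + (12 choose 5) + (12 choose 6) + (12 choose 7)
     = 1 + 12 + 66 + 220 + 495 + 792 + 924 + 792
     = 3302.

3302


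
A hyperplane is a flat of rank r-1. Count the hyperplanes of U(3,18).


Hyperplanes of U(3,18) are flats of rank 2.
In a uniform matroid, these are exactly the (2)-element subsets.
Count = (18 choose 2) = 153.

153


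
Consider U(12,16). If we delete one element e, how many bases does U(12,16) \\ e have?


Deleting e from U(12,16) gives U(12,15) since n > r.
Bases of U(12,15) = C(15,12) = 455.

455


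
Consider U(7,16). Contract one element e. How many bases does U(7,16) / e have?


Contracting e from U(7,16) gives U(6,15).
Bases of U(6,15) = (15 choose 6) = 5005.

5005


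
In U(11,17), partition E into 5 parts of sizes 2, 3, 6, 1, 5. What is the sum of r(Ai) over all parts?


r(Ai) = min(|Ai|, 11) for each part.
Sum = min(2,11) + min(3,11) + min(6,11) + min(1,11) + min(5,11)
    = 2 + 3 + 6 + 1 + 5
    = 17.

17


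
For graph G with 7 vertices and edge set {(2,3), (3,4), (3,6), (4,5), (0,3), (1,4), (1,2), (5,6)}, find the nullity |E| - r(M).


Cycle rank (nullity) = |E| - r(M) = |E| - (|V| - c).
|E| = 8, |V| = 7, c = 1.
Nullity = 8 - (7 - 1) = 8 - 6 = 2.

2


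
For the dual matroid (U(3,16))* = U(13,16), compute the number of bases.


The dual of U(r,n) is U(n-r, n) = U(13,16).
Bases of U(13,16) are all (13)-element subsets.
|B(M*)| = C(16,13) = 16! / (13! * 3!) = 560.

560


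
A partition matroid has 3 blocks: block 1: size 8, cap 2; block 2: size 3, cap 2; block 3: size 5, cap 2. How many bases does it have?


A basis picks exactly ci elements from block i.
Number of bases = product of C(|Si|, ci).
= C(8,2) * C(3,2) * C(5,2)
= 28 * 3 * 10
= 840.

840


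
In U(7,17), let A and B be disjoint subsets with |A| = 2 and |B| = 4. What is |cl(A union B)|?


|A union B| = 2 + 4 = 6 (disjoint).
In U(7,17), cl(S) = S if |S| < 7, else cl(S) = E.
Since 6 < 7, cl(A union B) = A union B.
|cl(A union B)| = 6.

6


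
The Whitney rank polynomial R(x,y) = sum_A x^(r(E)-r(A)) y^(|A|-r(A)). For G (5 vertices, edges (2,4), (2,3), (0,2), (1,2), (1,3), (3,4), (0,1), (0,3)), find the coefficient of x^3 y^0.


R(x,y) = sum over A in 2^E of x^(r(E)-r(A)) * y^(|A|-r(A)).
G has 5 vertices, 8 edges. r(E) = 4.
Enumerate all 2^8 = 256 subsets.
Count subsets with r(E)-r(A)=3 and |A|-r(A)=0: 8.

8


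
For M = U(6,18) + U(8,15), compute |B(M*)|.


(M1+M2)* = M1* + M2*.
M1* = U(12,18), bases: C(18,12) = 18564.
M2* = U(7,15), bases: C(15,7) = 6435.
|B(M*)| = 18564 * 6435 = 119459340.

119459340


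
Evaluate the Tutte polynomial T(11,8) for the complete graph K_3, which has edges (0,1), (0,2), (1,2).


T(K_3; x,y) = x^2 + x + y.
T(11,8) = 121 + 11 + 8 = 140.

140


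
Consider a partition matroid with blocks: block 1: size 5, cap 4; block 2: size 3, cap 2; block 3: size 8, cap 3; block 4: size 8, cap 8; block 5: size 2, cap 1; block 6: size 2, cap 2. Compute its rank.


Rank of a partition matroid = sum of min(|Si|, ci) for each block.
= min(5,4) + min(3,2) + min(8,3) + min(8,8) + min(2,1) + min(2,2)
= 4 + 2 + 3 + 8 + 1 + 2
= 20.

20


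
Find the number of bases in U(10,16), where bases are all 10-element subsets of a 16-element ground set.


Bases of U(10,16) are all 10-element subsets of the 16-element ground set.
Number of bases = C(16,10).
C(16,10) = 16! / (10! * 6!) = 8008.

8008


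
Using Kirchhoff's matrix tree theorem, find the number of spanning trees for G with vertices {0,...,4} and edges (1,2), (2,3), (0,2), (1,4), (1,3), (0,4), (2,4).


By Kirchhoff's matrix tree theorem, the number of spanning trees equals
the determinant of any cofactor of the Laplacian matrix L.
G has 5 vertices and 7 edges.
Computing the (4 x 4) cofactor determinant gives 21.

21


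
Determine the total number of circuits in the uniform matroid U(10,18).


In U(10,18), circuits are the (11)-element subsets.
Any set of 11 elements is dependent, and removing any one element gives
an independent set of size 10, so it is a minimal dependent set.
Number of circuits = (18 choose 11) = 31824.

31824


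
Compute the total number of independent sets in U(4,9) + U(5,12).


For a direct sum, |I(M1+M2)| = |I(M1)| * |I(M2)|.
|I(U(4,9))| = sum C(9,k) for k=0..4 = 256.
|I(U(5,12))| = sum C(12,k) for k=0..5 = 1586.
Total = 256 * 1586 = 406016.

406016


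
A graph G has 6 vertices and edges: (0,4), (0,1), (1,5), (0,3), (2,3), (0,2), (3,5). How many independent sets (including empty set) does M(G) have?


An independent set in a graphic matroid is an acyclic edge subset.
G has 6 vertices and 7 edges.
Enumerate all 2^7 = 128 subsets, checking for acyclicity.
Total independent sets = 104.

104


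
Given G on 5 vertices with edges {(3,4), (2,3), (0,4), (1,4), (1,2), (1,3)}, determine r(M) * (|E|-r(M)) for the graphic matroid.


r(M) = |V| - c = 5 - 1 = 4.
nullity = |E| - r(M) = 6 - 4 = 2.
Product = 4 * 2 = 8.

8


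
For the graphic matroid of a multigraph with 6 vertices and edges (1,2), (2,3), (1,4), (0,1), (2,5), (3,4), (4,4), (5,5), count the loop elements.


In a graphic matroid, a loop is a self-loop edge (u,u) with rank 0.
Examining all 8 edges for self-loops...
Self-loops found: (4,4), (5,5)
Number of loops = 2.

2


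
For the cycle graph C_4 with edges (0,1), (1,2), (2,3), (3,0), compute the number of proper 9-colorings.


P(C_4, k) = (k-1)^4 + (-1)^4*(k-1).
P(9) = (8)^4 + 8
= 4096 + 8 = 4104.

4104


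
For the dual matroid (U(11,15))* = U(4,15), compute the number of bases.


The dual of U(r,n) is U(n-r, n) = U(4,15).
Bases of U(4,15) are all (4)-element subsets.
|B(M*)| = C(15,4) = (15 * 14 * 13 * 12) / (1 * 2 * 3 * 4) = 1365.

1365


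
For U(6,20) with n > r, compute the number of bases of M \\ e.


Deleting e from U(6,20) gives U(6,19) since n > r.
Bases of U(6,19) = C(19,6) = 19! / (6! * 13!) = 27132.

27132


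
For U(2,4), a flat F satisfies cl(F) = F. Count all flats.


Flats of U(2,4): every subset of size < 2 is a flat, plus E itself.
Count = C(4,0) + C(4,1) + 1
     = 1 + 4 + 1
     = 6.

6


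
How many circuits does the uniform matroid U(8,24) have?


In U(8,24), circuits are the (9)-element subsets.
Any set of 9 elements is dependent, and removing any one element gives
an independent set of size 8, so it is a minimal dependent set.
Number of circuits = C(24,9) = 24! / (9! * 15!) = 1307504.

1307504


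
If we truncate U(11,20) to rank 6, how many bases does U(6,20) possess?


Truncating U(11,20) to rank 6 gives U(6,20).
Bases of U(6,20) are all 6-element subsets of 20 elements.
Number of bases = C(20,6) = 38760.

38760


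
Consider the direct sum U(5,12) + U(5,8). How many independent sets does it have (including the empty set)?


For a direct sum, |I(M1+M2)| = |I(M1)| * |I(M2)|.
|I(U(5,12))| = sum C(12,k) for k=0..5 = 1586.
|I(U(5,8))| = sum C(8,k) for k=0..5 = 219.
Total = 1586 * 219 = 347334.

347334


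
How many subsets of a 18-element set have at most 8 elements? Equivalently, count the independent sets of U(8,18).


Independent sets of U(8,18) are all subsets of size <= 8.
Count = (18 choose 0) + (18 choose 1) + (18 choose 2) + (18 choose 3) + (18 choose 4) + (18 choose 5) + (18 choose 6) + (18 choose 7) + (18 choose 8)
     = 1 + 18 + 153 + 816 + 3060 + 8568 + 18564 + 31824 + 43758
     = 106762.

106762


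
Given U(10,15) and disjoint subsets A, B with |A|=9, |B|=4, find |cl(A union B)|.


|A union B| = 9 + 4 = 13 (disjoint).
In U(10,15), cl(S) = S if |S| < 10, else cl(S) = E.
Since 13 >= 10, cl(A union B) = E.
|cl(A union B)| = 15.

15


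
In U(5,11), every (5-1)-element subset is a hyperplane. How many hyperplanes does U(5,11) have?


Hyperplanes of U(5,11) are flats of rank 4.
In a uniform matroid, these are exactly the (4)-element subsets.
Count = C(11,4) = (11 * 10 * 9 * 8) / (1 * 2 * 3 * 4) = 330.

330


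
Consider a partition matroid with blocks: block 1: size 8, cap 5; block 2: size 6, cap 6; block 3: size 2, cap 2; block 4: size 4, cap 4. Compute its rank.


Rank of a partition matroid = sum of min(|Si|, ci) for each block.
= min(8,5) + min(6,6) + min(2,2) + min(4,4)
= 5 + 6 + 2 + 4
= 17.

17


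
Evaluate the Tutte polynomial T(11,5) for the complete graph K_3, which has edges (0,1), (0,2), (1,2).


T(K_3; x,y) = x^2 + x + y.
T(11,5) = 121 + 11 + 5 = 137.

137


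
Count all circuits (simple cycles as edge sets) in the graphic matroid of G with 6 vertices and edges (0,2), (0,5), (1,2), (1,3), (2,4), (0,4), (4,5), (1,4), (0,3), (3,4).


A circuit in a graphic matroid = edge set of a simple cycle.
G has 6 vertices and 10 edges.
Enumerating all minimal edge subsets forming cycles...
Total circuits found: 20.

20


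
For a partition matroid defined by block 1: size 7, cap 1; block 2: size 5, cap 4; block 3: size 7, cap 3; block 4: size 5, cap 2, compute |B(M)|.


A basis picks exactly ci elements from block i.
Number of bases = product of C(|Si|, ci).
= C(7,1) * C(5,4) * C(7,3) * C(5,2)
= 7 * 5 * 35 * 10
= 12250.

12250


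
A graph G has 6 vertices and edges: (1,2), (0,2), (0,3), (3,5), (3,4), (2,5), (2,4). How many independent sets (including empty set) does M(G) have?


An independent set in a graphic matroid is an acyclic edge subset.
G has 6 vertices and 7 edges.
Enumerate all 2^7 = 128 subsets, checking for acyclicity.
Total independent sets = 108.

108


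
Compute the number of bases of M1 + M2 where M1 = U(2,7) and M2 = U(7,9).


Bases of a direct sum M1 + M2: |B| = |B(M1)| * |B(M2)|.
|B(U(2,7))| = C(7,2) = 21.
|B(U(7,9))| = C(9,7) = 36.
Total bases = 21 * 36 = 756.

756


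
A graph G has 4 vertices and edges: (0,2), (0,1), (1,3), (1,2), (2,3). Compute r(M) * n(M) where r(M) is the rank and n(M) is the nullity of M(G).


r(M) = |V| - c = 4 - 1 = 3.
nullity = |E| - r(M) = 5 - 3 = 2.
Product = 3 * 2 = 6.

6


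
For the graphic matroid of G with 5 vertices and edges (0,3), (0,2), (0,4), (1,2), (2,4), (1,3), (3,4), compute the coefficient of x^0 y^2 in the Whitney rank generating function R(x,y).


R(x,y) = sum over A in 2^E of x^(r(E)-r(A)) * y^(|A|-r(A)).
G has 5 vertices, 7 edges. r(E) = 4.
Enumerate all 2^7 = 128 subsets.
Count subsets with r(E)-r(A)=0 and |A|-r(A)=2: 7.

7


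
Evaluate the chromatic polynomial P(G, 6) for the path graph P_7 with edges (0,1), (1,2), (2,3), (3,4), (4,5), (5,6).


P(P_7, k) = k * (k-1)^(6).
P(6) = 6 * 5^6 = 6 * 15625 = 93750.

93750


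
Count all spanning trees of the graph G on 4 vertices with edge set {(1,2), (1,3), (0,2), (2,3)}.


By Kirchhoff's matrix tree theorem, the number of spanning trees equals
the determinant of any cofactor of the Laplacian matrix L.
G has 4 vertices and 4 edges.
Computing the (3 x 3) cofactor determinant gives 3.

3


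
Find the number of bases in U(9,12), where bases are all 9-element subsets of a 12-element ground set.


Bases of U(9,12) are all 9-element subsets of the 12-element ground set.
Number of bases = C(12,9).
C(12,9) = 12! / (9! * 3!) = 220.

220


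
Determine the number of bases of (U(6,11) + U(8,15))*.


(M1+M2)* = M1* + M2*.
M1* = U(5,11), bases: C(11,5) = 462.
M2* = U(7,15), bases: C(15,7) = 6435.
|B(M*)| = 462 * 6435 = 2972970.

2972970


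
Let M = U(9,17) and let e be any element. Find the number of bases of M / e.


Contracting e from U(9,17) gives U(8,16).
Bases of U(8,16) = C(16,8) = 12870.

12870


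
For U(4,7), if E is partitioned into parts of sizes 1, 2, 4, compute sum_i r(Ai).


r(Ai) = min(|Ai|, 4) for each part.
Sum = min(1,4) + min(2,4) + min(4,4)
    = 1 + 2 + 4
    = 7.

7


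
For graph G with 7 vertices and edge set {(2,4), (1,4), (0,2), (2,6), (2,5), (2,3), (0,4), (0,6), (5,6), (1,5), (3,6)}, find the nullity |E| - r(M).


Cycle rank (nullity) = |E| - r(M) = |E| - (|V| - c).
|E| = 11, |V| = 7, c = 1.
Nullity = 11 - (7 - 1) = 11 - 6 = 5.

5


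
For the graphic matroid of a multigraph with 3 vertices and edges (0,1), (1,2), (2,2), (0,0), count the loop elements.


In a graphic matroid, a loop is a self-loop edge (u,u) with rank 0.
Examining all 4 edges for self-loops...
Self-loops found: (2,2), (0,0)
Number of loops = 2.

2


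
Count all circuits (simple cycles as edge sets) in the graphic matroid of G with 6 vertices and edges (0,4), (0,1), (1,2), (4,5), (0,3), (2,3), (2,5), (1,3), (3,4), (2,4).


A circuit in a graphic matroid = edge set of a simple cycle.
G has 6 vertices and 10 edges.
Enumerating all minimal edge subsets forming cycles...
Total circuits found: 21.

21


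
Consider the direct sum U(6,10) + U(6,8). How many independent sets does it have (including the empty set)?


For a direct sum, |I(M1+M2)| = |I(M1)| * |I(M2)|.
|I(U(6,10))| = sum C(10,k) for k=0..6 = 848.
|I(U(6,8))| = sum C(8,k) for k=0..6 = 247.
Total = 848 * 247 = 209456.

209456


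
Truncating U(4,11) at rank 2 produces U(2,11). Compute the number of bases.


Truncating U(4,11) to rank 2 gives U(2,11).
Bases of U(2,11) are all 2-element subsets of 11 elements.
Number of bases = (11 choose 2) = 55.

55


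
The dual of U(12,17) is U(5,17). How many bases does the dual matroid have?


The dual of U(r,n) is U(n-r, n) = U(5,17).
Bases of U(5,17) are all (5)-element subsets.
|B(M*)| = C(17,5) = 6188.

6188


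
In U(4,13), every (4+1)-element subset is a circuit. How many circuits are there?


In U(4,13), circuits are the (5)-element subsets.
Any set of 5 elements is dependent, and removing any one element gives
an independent set of size 4, so it is a minimal dependent set.
Number of circuits = C(13,5) = 1287.

1287


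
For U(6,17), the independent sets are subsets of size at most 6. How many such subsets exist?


Independent sets of U(6,17) are all subsets of size <= 6.
Count = (17 choose 0) + (17 choose 1) + (17 choose 2) + (17 choose 3) + (17 choose 4) + (17 choose 5) + (17 choose 6)
     = 1 + 17 + 136 + 680 + 2380 + 6188 + 12376
     = 21778.

21778


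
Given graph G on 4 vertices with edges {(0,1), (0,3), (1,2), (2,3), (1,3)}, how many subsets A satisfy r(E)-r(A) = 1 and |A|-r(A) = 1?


R(x,y) = sum over A in 2^E of x^(r(E)-r(A)) * y^(|A|-r(A)).
G has 4 vertices, 5 edges. r(E) = 3.
Enumerate all 2^5 = 32 subsets.
Count subsets with r(E)-r(A)=1 and |A|-r(A)=1: 2.

2


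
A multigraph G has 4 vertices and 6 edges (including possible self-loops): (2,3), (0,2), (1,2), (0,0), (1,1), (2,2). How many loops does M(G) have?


In a graphic matroid, a loop is a self-loop edge (u,u) with rank 0.
Examining all 6 edges for self-loops...
Self-loops found: (0,0), (1,1), (2,2)
Number of loops = 3.

3


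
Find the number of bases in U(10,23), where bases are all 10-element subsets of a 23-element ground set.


Bases of U(10,23) are all 10-element subsets of the 23-element ground set.
Number of bases = C(23,10).
(23 choose 10) = 1144066.

1144066


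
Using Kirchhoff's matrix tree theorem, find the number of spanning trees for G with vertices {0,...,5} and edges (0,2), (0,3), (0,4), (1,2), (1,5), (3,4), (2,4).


By Kirchhoff's matrix tree theorem, the number of spanning trees equals
the determinant of any cofactor of the Laplacian matrix L.
G has 6 vertices and 7 edges.
Computing the (5 x 5) cofactor determinant gives 8.

8


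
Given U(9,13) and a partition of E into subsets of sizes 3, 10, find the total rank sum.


r(Ai) = min(|Ai|, 9) for each part.
Sum = min(3,9) + min(10,9)
    = 3 + 9
    = 12.

12


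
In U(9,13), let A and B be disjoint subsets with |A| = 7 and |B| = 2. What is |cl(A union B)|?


|A union B| = 7 + 2 = 9 (disjoint).
In U(9,13), cl(S) = S if |S| < 9, else cl(S) = E.
Since 9 >= 9, cl(A union B) = E.
|cl(A union B)| = 13.

13


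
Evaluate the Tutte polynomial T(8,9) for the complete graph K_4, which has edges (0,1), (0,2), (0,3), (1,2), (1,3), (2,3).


T(K_4; x,y) = x^3 + 3x^2 + 4xy + 2x + y^3 + 3y^2 + 2y.
Substituting x=8, y=9:
= 512 + 192 + 288 + 16 + 729 + 243 + 18
= 1998.

1998


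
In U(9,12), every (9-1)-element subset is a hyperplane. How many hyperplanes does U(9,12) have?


Hyperplanes of U(9,12) are flats of rank 8.
In a uniform matroid, these are exactly the (8)-element subsets.
Count = C(12,8) = 12! / (8! * 4!) = 495.

495


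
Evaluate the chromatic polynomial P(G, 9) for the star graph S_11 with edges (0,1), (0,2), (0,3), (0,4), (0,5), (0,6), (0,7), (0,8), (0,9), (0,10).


P(tree, k) = k * (k-1)^(10) for any tree on 11 vertices.
P(9) = 9 * 8^10 = 9 * 1073741824 = 9663676416.

9663676416


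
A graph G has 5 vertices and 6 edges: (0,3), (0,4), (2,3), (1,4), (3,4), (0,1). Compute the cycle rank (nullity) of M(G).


Cycle rank (nullity) = |E| - r(M) = |E| - (|V| - c).
|E| = 6, |V| = 5, c = 1.
Nullity = 6 - (5 - 1) = 6 - 4 = 2.

2


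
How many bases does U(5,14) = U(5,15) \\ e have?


Deleting e from U(5,15) gives U(5,14) since n > r.
Bases of U(5,14) = C(14,5) = 14! / (5! * 9!) = 2002.

2002


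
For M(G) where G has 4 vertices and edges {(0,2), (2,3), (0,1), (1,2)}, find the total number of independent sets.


An independent set in a graphic matroid is an acyclic edge subset.
G has 4 vertices and 4 edges.
Enumerate all 2^4 = 16 subsets, checking for acyclicity.
Total independent sets = 14.

14


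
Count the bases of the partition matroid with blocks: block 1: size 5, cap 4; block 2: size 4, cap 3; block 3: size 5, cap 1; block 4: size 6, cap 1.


A basis picks exactly ci elements from block i.
Number of bases = product of C(|Si|, ci).
= C(5,4) * C(4,3) * C(5,1) * C(6,1)
= 5 * 4 * 5 * 6
= 600.

600


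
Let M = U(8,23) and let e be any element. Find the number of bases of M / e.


Contracting e from U(8,23) gives U(7,22).
Bases of U(7,22) = C(22,7) = 170544.

170544


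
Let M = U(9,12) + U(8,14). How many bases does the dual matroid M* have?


(M1+M2)* = M1* + M2*.
M1* = U(3,12), bases: C(12,3) = 220.
M2* = U(6,14), bases: C(14,6) = 3003.
|B(M*)| = 220 * 3003 = 660660.

660660


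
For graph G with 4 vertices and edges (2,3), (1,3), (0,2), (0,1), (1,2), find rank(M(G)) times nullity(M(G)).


r(M) = |V| - c = 4 - 1 = 3.
nullity = |E| - r(M) = 5 - 3 = 2.
Product = 3 * 2 = 6.

6


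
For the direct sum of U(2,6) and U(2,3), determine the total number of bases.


Bases of a direct sum M1 + M2: |B| = |B(M1)| * |B(M2)|.
|B(U(2,6))| = C(6,2) = 15.
|B(U(2,3))| = C(3,2) = 3.
Total bases = 15 * 3 = 45.

45


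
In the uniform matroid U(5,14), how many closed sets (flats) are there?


Flats of U(5,14): every subset of size < 5 is a flat, plus E itself.
Count = C(14,0) + C(14,1) + C(14,2) + C(14,3) + C(14,4) + 1
     = 1 + 14 + 91 + 364 + 1001 + 1
     = 1472.

1472


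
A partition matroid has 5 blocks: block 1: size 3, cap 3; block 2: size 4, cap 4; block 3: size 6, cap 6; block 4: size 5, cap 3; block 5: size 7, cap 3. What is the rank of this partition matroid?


Rank of a partition matroid = sum of min(|Si|, ci) for each block.
= min(3,3) + min(4,4) + min(6,6) + min(5,3) + min(7,3)
= 3 + 4 + 6 + 3 + 3
= 19.

19


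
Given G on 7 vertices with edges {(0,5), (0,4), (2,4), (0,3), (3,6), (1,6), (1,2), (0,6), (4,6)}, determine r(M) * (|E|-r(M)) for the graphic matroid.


r(M) = |V| - c = 7 - 1 = 6.
nullity = |E| - r(M) = 9 - 6 = 3.
Product = 6 * 3 = 18.

18


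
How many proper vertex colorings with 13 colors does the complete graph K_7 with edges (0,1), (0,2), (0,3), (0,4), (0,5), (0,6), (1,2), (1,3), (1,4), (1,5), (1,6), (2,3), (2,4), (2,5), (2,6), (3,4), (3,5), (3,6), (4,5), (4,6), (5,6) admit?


P(K_7, k) = k(k-1)(k-2)...(k-6).
P(13) = (13) * (12) * (11) * (10) * (9) * (8) * (7) = 8648640.

8648640


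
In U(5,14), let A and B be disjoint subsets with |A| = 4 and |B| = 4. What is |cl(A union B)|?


|A union B| = 4 + 4 = 8 (disjoint).
In U(5,14), cl(S) = S if |S| < 5, else cl(S) = E.
Since 8 >= 5, cl(A union B) = E.
|cl(A union B)| = 14.

14


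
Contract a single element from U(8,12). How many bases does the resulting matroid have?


Contracting e from U(8,12) gives U(7,11).
Bases of U(7,11) = (11 choose 7) = 330.

330


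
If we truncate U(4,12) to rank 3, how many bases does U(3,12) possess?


Truncating U(4,12) to rank 3 gives U(3,12).
Bases of U(3,12) are all 3-element subsets of 12 elements.
Number of bases = C(12,3) = 12! / (3! * 9!) = 220.

220


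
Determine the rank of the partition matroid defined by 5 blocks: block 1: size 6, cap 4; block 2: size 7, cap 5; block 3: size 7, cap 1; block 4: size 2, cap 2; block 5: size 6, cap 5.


Rank of a partition matroid = sum of min(|Si|, ci) for each block.
= min(6,4) + min(7,5) + min(7,1) + min(2,2) + min(6,5)
= 4 + 5 + 1 + 2 + 5
= 17.

17


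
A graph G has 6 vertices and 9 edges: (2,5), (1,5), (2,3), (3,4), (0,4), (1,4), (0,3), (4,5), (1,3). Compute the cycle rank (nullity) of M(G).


Cycle rank (nullity) = |E| - r(M) = |E| - (|V| - c).
|E| = 9, |V| = 6, c = 1.
Nullity = 9 - (6 - 1) = 9 - 5 = 4.

4


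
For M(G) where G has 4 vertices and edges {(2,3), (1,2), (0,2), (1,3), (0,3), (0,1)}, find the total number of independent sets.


An independent set in a graphic matroid is an acyclic edge subset.
G has 4 vertices and 6 edges.
Enumerate all 2^6 = 64 subsets, checking for acyclicity.
Total independent sets = 38.

38


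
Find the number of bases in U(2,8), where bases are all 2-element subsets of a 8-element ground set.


Bases of U(2,8) are all 2-element subsets of the 8-element ground set.
Number of bases = C(8,2).
C(8,2) = (8 * 7) / (1 * 2) = 28.

28


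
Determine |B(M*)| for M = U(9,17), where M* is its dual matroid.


The dual of U(r,n) is U(n-r, n) = U(8,17).
Bases of U(8,17) are all (8)-element subsets.
|B(M*)| = (17 choose 8) = 24310.

24310


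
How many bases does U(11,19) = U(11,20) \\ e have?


Deleting e from U(11,20) gives U(11,19) since n > r.
Bases of U(11,19) = C(19,11) = 19! / (11! * 8!) = 75582.

75582


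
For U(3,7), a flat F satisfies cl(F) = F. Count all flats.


Flats of U(3,7): every subset of size < 3 is a flat, plus E itself.
Count = C(7,0) + C(7,1) + C(7,2) + 1
     = 1 + 7 + 21 + 1
     = 30.

30


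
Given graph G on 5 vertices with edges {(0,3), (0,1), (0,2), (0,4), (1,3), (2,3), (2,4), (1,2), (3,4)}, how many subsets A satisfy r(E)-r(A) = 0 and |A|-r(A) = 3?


R(x,y) = sum over A in 2^E of x^(r(E)-r(A)) * y^(|A|-r(A)).
G has 5 vertices, 9 edges. r(E) = 4.
Enumerate all 2^9 = 512 subsets.
Count subsets with r(E)-r(A)=0 and |A|-r(A)=3: 36.

36


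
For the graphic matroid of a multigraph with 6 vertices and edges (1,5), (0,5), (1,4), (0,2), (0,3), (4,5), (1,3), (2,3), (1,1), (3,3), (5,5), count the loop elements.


In a graphic matroid, a loop is a self-loop edge (u,u) with rank 0.
Examining all 11 edges for self-loops...
Self-loops found: (1,1), (3,3), (5,5)
Number of loops = 3.

3


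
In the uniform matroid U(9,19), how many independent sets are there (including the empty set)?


Independent sets of U(9,19) are all subsets of size <= 9.
Count = C(19,0) + C(19,1) + C(19,2) + C(19,3) + C(19,4) + C(19,5) + C(19,6) + C(19,7) + C(19,8) + C(19,9)
     = 1 + 19 + 171 + 969 + 3876 + 11628 + 27132 + 50388 + 75582 + 92378
     = 262144.

262144


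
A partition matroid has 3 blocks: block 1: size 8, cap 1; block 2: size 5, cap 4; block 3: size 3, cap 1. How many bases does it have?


A basis picks exactly ci elements from block i.
Number of bases = product of C(|Si|, ci).
= C(8,1) * C(5,4) * C(3,1)
= 8 * 5 * 3
= 120.

120


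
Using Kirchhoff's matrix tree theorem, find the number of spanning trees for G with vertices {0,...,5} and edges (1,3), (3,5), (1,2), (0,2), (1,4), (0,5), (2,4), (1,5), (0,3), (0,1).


By Kirchhoff's matrix tree theorem, the number of spanning trees equals
the determinant of any cofactor of the Laplacian matrix L.
G has 6 vertices and 10 edges.
Computing the (5 x 5) cofactor determinant gives 104.

104


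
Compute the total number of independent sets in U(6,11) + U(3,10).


For a direct sum, |I(M1+M2)| = |I(M1)| * |I(M2)|.
|I(U(6,11))| = sum C(11,k) for k=0..6 = 1486.
|I(U(3,10))| = sum C(10,k) for k=0..3 = 176.
Total = 1486 * 176 = 261536.

261536


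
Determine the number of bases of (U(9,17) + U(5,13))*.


(M1+M2)* = M1* + M2*.
M1* = U(8,17), bases: C(17,8) = 24310.
M2* = U(8,13), bases: C(13,8) = 1287.
|B(M*)| = 24310 * 1287 = 31286970.

31286970


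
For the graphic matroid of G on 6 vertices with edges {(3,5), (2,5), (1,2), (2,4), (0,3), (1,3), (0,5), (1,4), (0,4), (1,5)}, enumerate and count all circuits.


A circuit in a graphic matroid = edge set of a simple cycle.
G has 6 vertices and 10 edges.
Enumerating all minimal edge subsets forming cycles...
Total circuits found: 23.

23


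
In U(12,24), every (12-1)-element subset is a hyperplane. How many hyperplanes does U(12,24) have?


Hyperplanes of U(12,24) are flats of rank 11.
In a uniform matroid, these are exactly the (11)-element subsets.
Count = C(24,11) = 24! / (11! * 13!) = 2496144.

2496144


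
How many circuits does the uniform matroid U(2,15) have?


In U(2,15), circuits are the (3)-element subsets.
Any set of 3 elements is dependent, and removing any one element gives
an independent set of size 2, so it is a minimal dependent set.
Number of circuits = (15 choose 3) = 455.

455


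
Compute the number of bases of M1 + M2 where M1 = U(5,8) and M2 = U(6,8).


Bases of a direct sum M1 + M2: |B| = |B(M1)| * |B(M2)|.
|B(U(5,8))| = C(8,5) = 56.
|B(U(6,8))| = C(8,6) = 28.
Total bases = 56 * 28 = 1568.

1568


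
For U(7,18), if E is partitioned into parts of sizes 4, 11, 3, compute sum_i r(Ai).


r(Ai) = min(|Ai|, 7) for each part.
Sum = min(4,7) + min(11,7) + min(3,7)
    = 4 + 7 + 3
    = 14.

14


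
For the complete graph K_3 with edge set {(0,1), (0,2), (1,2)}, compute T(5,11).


T(K_3; x,y) = x^2 + x + y.
T(5,11) = 25 + 5 + 11 = 41.

41


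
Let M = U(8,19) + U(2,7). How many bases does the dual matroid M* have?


(M1+M2)* = M1* + M2*.
M1* = U(11,19), bases: C(19,11) = 75582.
M2* = U(5,7), bases: C(7,5) = 21.
|B(M*)| = 75582 * 21 = 1587222.

1587222


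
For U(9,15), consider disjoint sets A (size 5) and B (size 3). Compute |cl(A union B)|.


|A union B| = 5 + 3 = 8 (disjoint).
In U(9,15), cl(S) = S if |S| < 9, else cl(S) = E.
Since 8 < 9, cl(A union B) = A union B.
|cl(A union B)| = 8.

8


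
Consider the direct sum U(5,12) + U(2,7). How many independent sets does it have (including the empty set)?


For a direct sum, |I(M1+M2)| = |I(M1)| * |I(M2)|.
|I(U(5,12))| = sum C(12,k) for k=0..5 = 1586.
|I(U(2,7))| = sum C(7,k) for k=0..2 = 29.
Total = 1586 * 29 = 45994.

45994


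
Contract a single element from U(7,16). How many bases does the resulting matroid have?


Contracting e from U(7,16) gives U(6,15).
Bases of U(6,15) = C(15,6) = 5005.

5005


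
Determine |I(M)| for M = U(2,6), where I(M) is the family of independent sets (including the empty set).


Independent sets of U(2,6) are all subsets of size <= 2.
Count = (6 choose 0) + (6 choose 1) + (6 choose 2)
     = 1 + 6 + 15
     = 22.

22


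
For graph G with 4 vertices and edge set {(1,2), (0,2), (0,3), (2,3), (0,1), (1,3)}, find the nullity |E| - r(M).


Cycle rank (nullity) = |E| - r(M) = |E| - (|V| - c).
|E| = 6, |V| = 4, c = 1.
Nullity = 6 - (4 - 1) = 6 - 3 = 3.

3


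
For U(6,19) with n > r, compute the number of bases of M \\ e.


Deleting e from U(6,19) gives U(6,18) since n > r.
Bases of U(6,18) = C(18,6) = 18564.

18564


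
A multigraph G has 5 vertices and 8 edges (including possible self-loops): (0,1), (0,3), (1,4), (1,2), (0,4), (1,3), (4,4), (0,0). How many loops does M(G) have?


In a graphic matroid, a loop is a self-loop edge (u,u) with rank 0.
Examining all 8 edges for self-loops...
Self-loops found: (4,4), (0,0)
Number of loops = 2.

2


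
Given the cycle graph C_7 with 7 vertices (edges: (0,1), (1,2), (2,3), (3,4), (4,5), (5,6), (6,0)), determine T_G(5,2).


T(C_7; x,y) = x + x^2 + ... + x^(6) + y.
T(5,2) = 5^1 + 5^2 + 5^3 + 5^4 + 5^5 + 5^6 + 2
= 5 + 25 + 125 + 625 + 3125 + 15625 + 2
= 19532.

19532


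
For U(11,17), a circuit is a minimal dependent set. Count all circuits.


In U(11,17), circuits are the (12)-element subsets.
Any set of 12 elements is dependent, and removing any one element gives
an independent set of size 11, so it is a minimal dependent set.
Number of circuits = C(17,12) = 17! / (12! * 5!) = 6188.

6188


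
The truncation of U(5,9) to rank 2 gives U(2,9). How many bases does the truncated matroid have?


Truncating U(5,9) to rank 2 gives U(2,9).
Bases of U(2,9) are all 2-element subsets of 9 elements.
Number of bases = C(9,2) = 9! / (2! * 7!) = 36.

36


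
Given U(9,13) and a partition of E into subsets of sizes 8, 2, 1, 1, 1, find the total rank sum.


r(Ai) = min(|Ai|, 9) for each part.
Sum = min(8,9) + min(2,9) + min(1,9) + min(1,9) + min(1,9)
    = 8 + 2 + 1 + 1 + 1
    = 13.

13


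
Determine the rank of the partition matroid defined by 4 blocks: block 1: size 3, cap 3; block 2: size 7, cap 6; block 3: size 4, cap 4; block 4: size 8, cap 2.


Rank of a partition matroid = sum of min(|Si|, ci) for each block.
= min(3,3) + min(7,6) + min(4,4) + min(8,2)
= 3 + 6 + 4 + 2
= 15.

15


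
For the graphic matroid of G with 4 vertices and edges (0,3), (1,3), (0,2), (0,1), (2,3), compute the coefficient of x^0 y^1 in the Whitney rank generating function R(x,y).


R(x,y) = sum over A in 2^E of x^(r(E)-r(A)) * y^(|A|-r(A)).
G has 4 vertices, 5 edges. r(E) = 3.
Enumerate all 2^5 = 32 subsets.
Count subsets with r(E)-r(A)=0 and |A|-r(A)=1: 5.

5


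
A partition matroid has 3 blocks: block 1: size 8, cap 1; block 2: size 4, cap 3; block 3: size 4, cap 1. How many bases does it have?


A basis picks exactly ci elements from block i.
Number of bases = product of C(|Si|, ci).
= C(8,1) * C(4,3) * C(4,1)
= 8 * 4 * 4
= 128.

128


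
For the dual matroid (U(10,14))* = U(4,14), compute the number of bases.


The dual of U(r,n) is U(n-r, n) = U(4,14).
Bases of U(4,14) are all (4)-element subsets.
|B(M*)| = C(14,4) = (14 * 13 * 12 * 11) / (1 * 2 * 3 * 4) = 1001.

1001


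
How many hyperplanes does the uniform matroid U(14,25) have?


Hyperplanes of U(14,25) are flats of rank 13.
In a uniform matroid, these are exactly the (13)-element subsets.
Count = (25 choose 13) = 5200300.

5200300
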